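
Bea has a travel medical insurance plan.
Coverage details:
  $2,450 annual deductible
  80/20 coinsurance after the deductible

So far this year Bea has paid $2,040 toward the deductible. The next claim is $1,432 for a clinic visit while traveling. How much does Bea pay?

$2,040 of the $2,450 deductible is already met, leaving $410.
After the $410 deductible portion, $1,432 − $410 = $1,022 is subject to coinsurance.
20% of $1,022 = $204.40 falls to the traveler.
Traveler responsibility: $410 + $204.40 = $614.40.

$614.40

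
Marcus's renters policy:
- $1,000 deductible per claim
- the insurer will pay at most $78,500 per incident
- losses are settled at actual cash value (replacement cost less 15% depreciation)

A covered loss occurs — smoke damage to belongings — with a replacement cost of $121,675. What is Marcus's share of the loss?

Actual cash value after 15% depreciation: $121,675 × 85% = $103,423.75.
Subtract the deductible: $103,423.75 − $1,000 = $102,423.75.
The $78,500 per-incident cap binds; insurer pays $78,500.
The tenant bears the rest of the original loss: $121,675 − $78,500 = $43,175.

$43,175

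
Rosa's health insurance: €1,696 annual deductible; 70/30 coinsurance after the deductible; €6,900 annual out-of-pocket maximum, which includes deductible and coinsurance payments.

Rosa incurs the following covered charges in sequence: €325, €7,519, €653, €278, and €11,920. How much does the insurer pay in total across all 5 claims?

€13,795

Claim 1 (€325): all of it applies to the deductible. Patient pays €325; OOP now €325. Insurer: €325 − €325 = €0.
Claim 2 (€7,519): €1,371 to deductible, leaving €6,148; patient's 30% is €1,844.40. Patient pays €3,215.40; OOP now €3,540.40. Plan pays €7,519 − €3,215.40 = €4,303.60.
Claim 3 (€653): deductible met; 30% of €653 = €195.90. Patient pays €195.90; OOP now €3,736.30. Insurer: €653 − €195.90 = €457.10.
Claim 4 (€278): deductible met; 30% of €278 = €83.40. Patient pays €83.40; OOP now €3,819.70. Insurer: €278 − €83.40 = €194.60.
Claim 5 (€11,920): 30% coinsurance on €11,920 = €3,576. Adding that to €3,819.70 gives €7,395.70, past the €6,900 cap; patient pays only €6,900 − €3,819.70 = €3,080.30. Insurer: €11,920 − €3,080.30 = €8,839.70.
Insurer total = bills − patient's total = €20,695 − €6,900 = €13,795.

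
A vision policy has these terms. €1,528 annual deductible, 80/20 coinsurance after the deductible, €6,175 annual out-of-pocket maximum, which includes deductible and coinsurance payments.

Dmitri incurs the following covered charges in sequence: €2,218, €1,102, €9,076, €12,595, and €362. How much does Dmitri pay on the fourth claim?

€2,473.40

#1 (€2,218): €1,528 finishes the deductible; €690 goes to coinsurance; coinsurance €690 × 20% = €138. Member owes €1,666 (running OOP €1,666).
#2 (€1,102): 20% coinsurance on €1,102 = €220.40. Member pays €220.40; OOP now €1,886.40.
#3 (€9,076): deductible met; 20% of €9,076 = €1,815.20. Member owes €1,815.20 (running OOP €3,701.60).
#4 (€12,595): 20% coinsurance on €12,595 = €2,519. OOP would hit €6,220.60 > €6,175, so the cap limits the member to €6,175 − €3,701.60 = €2,473.40.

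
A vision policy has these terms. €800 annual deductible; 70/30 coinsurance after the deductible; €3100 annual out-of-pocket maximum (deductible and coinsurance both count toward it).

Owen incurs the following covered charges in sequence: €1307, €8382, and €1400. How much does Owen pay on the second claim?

Claim 1 — €1307: €800 finishes the deductible; €507 goes to coinsurance; coinsurance €507 × 30% = €152.10. Member owes €952.10 (running OOP €952.10).
Claim 2 — €8382: deductible met; 30% of €8382 = €2514.60. Adding that to €952.10 gives €3466.70, past the €3100 cap; member pays only €3100 − €952.10 = €2147.90.

€2147.90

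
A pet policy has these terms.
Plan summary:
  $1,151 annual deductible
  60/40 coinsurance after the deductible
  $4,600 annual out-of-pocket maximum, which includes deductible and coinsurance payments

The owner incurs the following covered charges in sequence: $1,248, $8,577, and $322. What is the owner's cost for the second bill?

#1 ($1,248): $1,151 to deductible, leaving $97; coinsurance $97 × 40% = $38.80. Cost to owner: $1,189.80. OOP to date $1,189.80.
#2 ($8,577): deductible already satisfied, so owner's share is 40% × $8,577 = $3,430.80. Adding that to $1,189.80 gives $4,620.60, past the $4,600 cap; owner pays only $4,600 − $1,189.80 = $3,410.20.

$3,410.20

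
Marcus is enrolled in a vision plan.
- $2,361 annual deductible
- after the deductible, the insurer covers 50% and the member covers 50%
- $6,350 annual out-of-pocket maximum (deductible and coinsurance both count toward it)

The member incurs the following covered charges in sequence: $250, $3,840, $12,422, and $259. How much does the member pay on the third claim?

$3,124.50

Claim 1 ($250): entire amount goes to the deductible. Member owes $250 (running OOP $250).
Claim 2 ($3,840): $2,111 to deductible, leaving $1,729; coinsurance $1,729 × 50% = $864.50. Member pays $2,975.50; OOP now $3,225.50.
Claim 3 ($12,422): deductible already satisfied, so member's share is 50% × $12,422 = $6,211. That would push OOP to $9,436.50, over the $6,350 cap, so member pays $6,350 − $3,225.50 = $3,124.50.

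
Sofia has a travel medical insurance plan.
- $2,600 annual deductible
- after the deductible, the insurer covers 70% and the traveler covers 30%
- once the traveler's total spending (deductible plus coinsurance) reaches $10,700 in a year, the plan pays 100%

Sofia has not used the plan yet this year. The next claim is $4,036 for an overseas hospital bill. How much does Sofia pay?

$3,030.80

Deductible not yet touched, so the first $2,600 of the bill goes to the deductible.
That leaves $4,036 − $2,600 = $1,436 for coinsurance.
Coinsurance: $1,436 × 30% = $430.80.
So the traveler owes $2,600 + $430.80 = $3,030.80 before any cap.
Cumulative spending $0 + $3,030.80 = $3,030.80 stays under the $10,700 maximum.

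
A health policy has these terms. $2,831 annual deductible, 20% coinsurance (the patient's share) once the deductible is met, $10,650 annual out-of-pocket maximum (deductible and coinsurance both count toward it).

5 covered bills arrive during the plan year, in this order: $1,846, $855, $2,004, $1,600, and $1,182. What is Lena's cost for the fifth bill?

$236.40

Claim 1 — $1,846: entire amount goes to the deductible. Cost to patient: $1,846. OOP to date $1,846.
Claim 2 — $855: all of it applies to the deductible. Patient owes $855 (running OOP $2,701).
Claim 3 — $2,004: $130 finishes the deductible; $1,874 goes to coinsurance; coinsurance $1,874 × 20% = $374.80. Patient pays $504.80; OOP now $3,205.80.
Claim 4 — $1,600: 20% coinsurance on $1,600 = $320. Cost to patient: $320. OOP to date $3,525.80.
Claim 5 — $1,182: deductible met; 20% of $1,182 = $236.40. Patient pays $236.40; OOP now $3,762.20.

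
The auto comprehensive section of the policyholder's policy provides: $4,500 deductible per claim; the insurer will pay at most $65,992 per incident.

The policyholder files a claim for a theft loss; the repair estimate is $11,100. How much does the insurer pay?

Less the $4,500 deductible: $11,100 − $4,500 = $6,600.
$6,600 is within the $65,992 limit, so the insurer pays $6,600.

$6,600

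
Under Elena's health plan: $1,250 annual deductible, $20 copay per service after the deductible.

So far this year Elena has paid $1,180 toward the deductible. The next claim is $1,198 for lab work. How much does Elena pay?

$90

$1,180 of the $1,250 deductible is already met, leaving $70.
The remaining $1,128 (= $1,198 − $70) moves to the copay.
Copay on this service: $20.
So the patient owes $70 + $20 = $90.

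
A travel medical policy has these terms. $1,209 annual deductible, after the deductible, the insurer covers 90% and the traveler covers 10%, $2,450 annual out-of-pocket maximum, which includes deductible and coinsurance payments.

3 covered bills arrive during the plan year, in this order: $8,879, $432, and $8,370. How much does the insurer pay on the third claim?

$7,939.20

#1 ($8,879): $1,209 finishes the deductible; $7,670 goes to coinsurance; 10% of $7,670 = $767. Cost to traveler: $1,976. OOP to date $1,976. Plan pays $8,879 − $1,976 = $6,903.
#2 ($432): 10% coinsurance on $432 = $43.20. Cost to traveler: $43.20. OOP to date $2,019.20. Insurer: $432 − $43.20 = $388.80.
#3 ($8,370): 10% coinsurance on $8,370 = $837. Adding that to $2,019.20 gives $2,856.20, past the $2,450 cap; traveler pays only $2,450 − $2,019.20 = $430.80. Insurer: $8,370 − $430.80 = $7,939.20.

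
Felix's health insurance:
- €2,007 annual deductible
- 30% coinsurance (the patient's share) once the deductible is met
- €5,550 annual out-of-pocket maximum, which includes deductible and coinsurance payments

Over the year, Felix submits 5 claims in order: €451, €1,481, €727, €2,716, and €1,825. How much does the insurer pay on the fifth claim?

€1,277.50

Bill 1, €451: all of it applies to the deductible. Cost to patient: €451. OOP to date €451. Insurer: €451 − €451 = €0.
Bill 2, €1,481: all of it applies to the deductible. Patient pays €1,481; OOP now €1,932. Insurer: €1,481 − €1,481 = €0.
Bill 3, €727: €75 to deductible, leaving €652; patient's 30% is €195.60. Patient owes €270.60 (running OOP €2,202.60). Plan pays €727 − €270.60 = €456.40.
Bill 4, €2,716: deductible met; 30% of €2,716 = €814.80. Cost to patient: €814.80. OOP to date €3,017.40. Plan pays €2,716 − €814.80 = €1,901.20.
Bill 5, €1,825: deductible met; 30% of €1,825 = €547.50. Patient pays €547.50; OOP now €3,564.90. Insurer: €1,825 − €547.50 = €1,277.50.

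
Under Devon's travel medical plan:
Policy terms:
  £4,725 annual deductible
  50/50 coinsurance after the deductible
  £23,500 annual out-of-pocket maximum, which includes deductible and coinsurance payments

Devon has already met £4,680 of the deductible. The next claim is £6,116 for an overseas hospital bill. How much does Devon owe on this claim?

£3,080.50

Remaining deductible: £4,725 − £4,680 = £45.
After the £45 deductible portion, £6,116 − £45 = £6,071 is subject to coinsurance.
50% of £6,071 = £3,035.50 falls to the traveler.
That puts the traveler's cost at £45 + £3,035.50 = £3,080.50 before any cap.
Year-to-date out-of-pocket becomes £4,680 + £3,080.50 = £7,760.50, still under the £23,500 maximum, so no cap applies.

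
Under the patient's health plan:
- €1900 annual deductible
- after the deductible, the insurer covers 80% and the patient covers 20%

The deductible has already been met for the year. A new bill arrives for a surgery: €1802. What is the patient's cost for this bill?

With the deductible met, the entire €1802 is subject to coinsurance.
Coinsurance: €1802 × 20% = €360.40.

€360.40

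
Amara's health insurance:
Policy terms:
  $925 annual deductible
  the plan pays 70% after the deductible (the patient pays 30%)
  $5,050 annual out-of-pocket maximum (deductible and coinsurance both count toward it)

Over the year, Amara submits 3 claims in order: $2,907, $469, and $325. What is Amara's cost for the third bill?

Claim 1 ($2,907): $925 finishes the deductible; $1,982 goes to coinsurance; 30% of $1,982 = $594.60. Cost to patient: $1,519.60. OOP to date $1,519.60.
Claim 2 ($469): deductible already satisfied, so patient's share is 30% × $469 = $140.70. Patient owes $140.70 (running OOP $1,660.30).
Claim 3 ($325): deductible met; 30% of $325 = $97.50. Patient owes $97.50 (running OOP $1,757.80).

$97.50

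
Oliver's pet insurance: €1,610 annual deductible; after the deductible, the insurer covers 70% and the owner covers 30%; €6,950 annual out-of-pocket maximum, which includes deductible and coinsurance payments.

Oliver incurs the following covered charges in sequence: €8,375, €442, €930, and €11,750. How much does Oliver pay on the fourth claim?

Claim 1 — €8,375: deductible takes €1,610, €6,765 remains; 30% of €6,765 = €2,029.50. Owner owes €3,639.50 (running OOP €3,639.50).
Claim 2 — €442: 30% coinsurance on €442 = €132.60. Cost to owner: €132.60. OOP to date €3,772.10.
Claim 3 — €930: deductible met; 30% of €930 = €279. Owner pays €279; OOP now €4,051.10.
Claim 4 — €11,750: 30% coinsurance on €11,750 = €3,525. OOP would hit €7,576.10 > €6,950, so the cap limits the owner to €6,950 − €4,051.10 = €2,898.90.

€2,898.90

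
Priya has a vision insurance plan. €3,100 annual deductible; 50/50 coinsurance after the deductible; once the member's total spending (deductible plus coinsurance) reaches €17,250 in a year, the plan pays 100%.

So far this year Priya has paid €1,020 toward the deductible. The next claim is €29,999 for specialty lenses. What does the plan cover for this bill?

Remaining deductible: €3,100 − €1,020 = €2,080.
After the €2,080 deductible portion, €29,999 − €2,080 = €27,919 is subject to coinsurance.
Coinsurance: €27,919 × 50% = €13,959.50.
So the member owes €2,080 + €13,959.50 = €16,039.50 before any cap.
Total out-of-pocket so far would be €1,020 + €16,039.50 = €17,059.50, below the €17,250 cap — no reduction.
The plan picks up €29,999 − €16,039.50 = €13,959.50.

€13,959.50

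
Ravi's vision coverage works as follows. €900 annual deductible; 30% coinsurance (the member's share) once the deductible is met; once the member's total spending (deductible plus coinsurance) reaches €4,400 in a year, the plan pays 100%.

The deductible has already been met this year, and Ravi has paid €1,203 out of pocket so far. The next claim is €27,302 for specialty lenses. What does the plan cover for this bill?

€24,105

With the deductible met, the entire €27,302 is subject to coinsurance.
Member's 30% share of €27,302 is €8,190.60.
Year-to-date out-of-pocket would reach €1,203 + €8,190.60 = €9,393.60, above the €4,400 maximum, so the member pays only €4,400 − €1,203 = €3,197.
Insurer pays the balance: €27,302 − €3,197 = €24,105.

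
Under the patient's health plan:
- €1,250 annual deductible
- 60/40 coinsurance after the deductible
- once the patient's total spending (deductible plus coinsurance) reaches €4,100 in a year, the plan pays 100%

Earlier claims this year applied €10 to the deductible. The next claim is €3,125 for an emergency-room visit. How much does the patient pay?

Remaining deductible: €1,250 − €10 = €1,240.
That leaves €3,125 − €1,240 = €1,885 for coinsurance.
Coinsurance: €1,885 × 40% = €754.
Patient responsibility before any cap: €1,240 + €754 = €1,994.
Total out-of-pocket so far would be €10 + €1,994 = €2,004, below the €4,100 cap — no reduction.

€1,994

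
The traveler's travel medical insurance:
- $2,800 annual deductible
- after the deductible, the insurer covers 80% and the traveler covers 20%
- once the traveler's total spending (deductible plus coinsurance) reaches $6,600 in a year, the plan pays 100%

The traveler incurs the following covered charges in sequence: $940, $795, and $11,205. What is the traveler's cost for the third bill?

$3,093

#1 ($940): entire amount goes to the deductible. Traveler pays $940; OOP now $940.
#2 ($795): all of it applies to the deductible. Cost to traveler: $795. OOP to date $1,735.
#3 ($11,205): $1,065 to deductible, leaving $10,140; coinsurance $10,140 × 20% = $2,028. Traveler pays $3,093; OOP now $4,828.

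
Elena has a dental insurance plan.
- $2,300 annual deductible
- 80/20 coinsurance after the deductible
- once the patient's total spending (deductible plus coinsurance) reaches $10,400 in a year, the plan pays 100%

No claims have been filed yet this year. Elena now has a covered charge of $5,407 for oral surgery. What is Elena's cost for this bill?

Deductible not yet touched, so the first $2,300 of the bill goes to the deductible.
That leaves $5,407 − $2,300 = $3,107 for coinsurance.
Coinsurance: $3,107 × 20% = $621.40.
That puts the patient's cost at $2,300 + $621.40 = $2,921.40 before any cap.
Year-to-date out-of-pocket becomes $0 + $2,921.40 = $2,921.40, still under the $10,400 maximum, so no cap applies.

$2,921.40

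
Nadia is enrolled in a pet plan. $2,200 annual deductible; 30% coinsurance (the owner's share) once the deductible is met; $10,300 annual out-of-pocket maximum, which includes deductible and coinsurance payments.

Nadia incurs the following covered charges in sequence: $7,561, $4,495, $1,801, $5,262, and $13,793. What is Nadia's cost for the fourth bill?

#1 ($7,561): $2,200 to deductible, leaving $5,361; coinsurance $5,361 × 30% = $1,608.30. Owner pays $3,808.30; OOP now $3,808.30.
#2 ($4,495): 30% coinsurance on $4,495 = $1,348.50. Owner pays $1,348.50; OOP now $5,156.80.
#3 ($1,801): deductible already satisfied, so owner's share is 30% × $1,801 = $540.30. Owner pays $540.30; OOP now $5,697.10.
#4 ($5,262): deductible already satisfied, so owner's share is 30% × $5,262 = $1,578.60. Owner pays $1,578.60; OOP now $7,275.70.

$1,578.60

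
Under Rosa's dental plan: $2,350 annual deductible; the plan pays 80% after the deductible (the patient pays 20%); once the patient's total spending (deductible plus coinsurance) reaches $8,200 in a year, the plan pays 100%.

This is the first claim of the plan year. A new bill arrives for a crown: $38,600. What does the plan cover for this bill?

Deductible not yet touched, so the first $2,350 of the bill goes to the deductible.
After the $2,350 deductible portion, $38,600 − $2,350 = $36,250 is subject to coinsurance.
20% of $36,250 = $7,250 falls to the patient.
So the patient owes $2,350 + $7,250 = $9,600 before any cap.
That would bring total out-of-pocket to $9,600, past the $8,200 cap. The patient is capped at $8,200 − $0 = $8,200 on this claim.
The plan picks up $38,600 − $8,200 = $30,400.

$30,400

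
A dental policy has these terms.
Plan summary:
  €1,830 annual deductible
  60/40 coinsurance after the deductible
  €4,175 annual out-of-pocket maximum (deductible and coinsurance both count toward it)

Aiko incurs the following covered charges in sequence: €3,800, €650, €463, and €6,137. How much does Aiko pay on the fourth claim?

€1,111.80

Bill 1, €3,800: €1,830 finishes the deductible; €1,970 goes to coinsurance; 40% of €1,970 = €788. Patient pays €2,618; OOP now €2,618.
Bill 2, €650: deductible met; 40% of €650 = €260. Patient owes €260 (running OOP €2,878).
Bill 3, €463: deductible already satisfied, so patient's share is 40% × €463 = €185.20. Patient owes €185.20 (running OOP €3,063.20).
Bill 4, €6,137: 40% coinsurance on €6,137 = €2,454.80. That would push OOP to €5,518, over the €4,175 cap, so patient pays €4,175 − €3,063.20 = €1,111.80.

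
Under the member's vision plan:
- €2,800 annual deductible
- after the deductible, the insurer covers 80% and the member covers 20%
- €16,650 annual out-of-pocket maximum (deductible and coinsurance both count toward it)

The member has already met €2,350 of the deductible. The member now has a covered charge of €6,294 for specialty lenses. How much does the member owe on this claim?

€2,350 of the €2,800 deductible is already met, leaving €450.
That leaves €6,294 − €450 = €5,844 for coinsurance.
20% of €5,844 = €1,168.80 falls to the member.
So the member owes €450 + €1,168.80 = €1,618.80 before any cap.
Total out-of-pocket so far would be €2,350 + €1,618.80 = €3,968.80, below the €16,650 cap — no reduction.

€1,618.80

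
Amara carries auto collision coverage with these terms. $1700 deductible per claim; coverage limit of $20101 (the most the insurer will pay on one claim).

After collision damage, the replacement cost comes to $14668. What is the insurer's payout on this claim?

$12968

Subtract the deductible: $14668 − $1700 = $12968.
$12968 is within the $20101 limit, so the insurer pays $12968.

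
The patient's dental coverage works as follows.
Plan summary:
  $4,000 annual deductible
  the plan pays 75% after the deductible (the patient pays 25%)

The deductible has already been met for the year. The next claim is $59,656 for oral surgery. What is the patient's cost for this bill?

$14,914

The deductible is already satisfied, so the full bill goes to coinsurance.
Patient's 25% share of $59,656 is $14,914.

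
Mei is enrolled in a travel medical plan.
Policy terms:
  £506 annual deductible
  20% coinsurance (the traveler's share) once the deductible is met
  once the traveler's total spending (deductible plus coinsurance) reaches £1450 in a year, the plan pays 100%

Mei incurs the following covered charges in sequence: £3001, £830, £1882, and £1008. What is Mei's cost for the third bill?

£279

Claim 1 (£3001): £506 finishes the deductible; £2495 goes to coinsurance; coinsurance £2495 × 20% = £499. Traveler owes £1005 (running OOP £1005).
Claim 2 (£830): deductible already satisfied, so traveler's share is 20% × £830 = £166. Traveler pays £166; OOP now £1171.
Claim 3 (£1882): 20% coinsurance on £1882 = £376.40. That would push OOP to £1547.40, over the £1450 cap, so traveler pays £1450 − £1171 = £279.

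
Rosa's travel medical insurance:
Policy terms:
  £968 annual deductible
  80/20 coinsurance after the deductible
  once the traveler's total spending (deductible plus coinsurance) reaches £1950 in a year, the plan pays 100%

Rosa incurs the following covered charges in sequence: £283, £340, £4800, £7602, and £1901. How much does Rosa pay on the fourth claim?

Bill 1, £283: entire amount goes to the deductible. Traveler owes £283 (running OOP £283).
Bill 2, £340: all of it applies to the deductible. Traveler pays £340; OOP now £623.
Bill 3, £4800: deductible takes £345, £4455 remains; 20% of £4455 = £891. Traveler owes £1236 (running OOP £1859).
Bill 4, £7602: deductible already satisfied, so traveler's share is 20% × £7602 = £1520.40. Adding that to £1859 gives £3379.40, past the £1950 cap; traveler pays only £1950 − £1859 = £91.

£91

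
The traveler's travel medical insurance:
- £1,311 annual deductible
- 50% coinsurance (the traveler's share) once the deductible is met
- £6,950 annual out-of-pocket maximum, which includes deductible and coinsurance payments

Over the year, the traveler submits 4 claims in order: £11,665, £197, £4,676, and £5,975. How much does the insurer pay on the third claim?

£4,312.50

Claim 1 (£11,665): £1,311 finishes the deductible; £10,354 goes to coinsurance; traveler's 50% is £5,177. Traveler owes £6,488 (running OOP £6,488). Plan pays £11,665 − £6,488 = £5,177.
Claim 2 (£197): deductible met; 50% of £197 = £98.50. Cost to traveler: £98.50. OOP to date £6,586.50. Insurer: £197 − £98.50 = £98.50.
Claim 3 (£4,676): 50% coinsurance on £4,676 = £2,338. That would push OOP to £8,924.50, over the £6,950 cap, so traveler pays £6,950 − £6,586.50 = £363.50. Plan pays £4,676 − £363.50 = £4,312.50.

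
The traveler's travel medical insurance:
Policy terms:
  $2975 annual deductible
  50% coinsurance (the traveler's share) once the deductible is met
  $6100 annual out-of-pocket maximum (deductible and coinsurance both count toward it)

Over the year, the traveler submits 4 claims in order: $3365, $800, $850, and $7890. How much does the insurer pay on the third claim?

Claim 1 — $3365: $2975 to deductible, leaving $390; traveler's 50% is $195. Cost to traveler: $3170. OOP to date $3170. Plan pays $3365 − $3170 = $195.
Claim 2 — $800: deductible met; 50% of $800 = $400. Traveler pays $400; OOP now $3570. Plan pays $800 − $400 = $400.
Claim 3 — $850: deductible met; 50% of $850 = $425. Cost to traveler: $425. OOP to date $3995. Plan pays $850 − $425 = $425.

$425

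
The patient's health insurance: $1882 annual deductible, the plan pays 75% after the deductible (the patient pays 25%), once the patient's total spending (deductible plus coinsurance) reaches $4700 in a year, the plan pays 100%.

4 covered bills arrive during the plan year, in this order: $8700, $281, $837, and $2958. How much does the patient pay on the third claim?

$209.25

Claim 1 — $8700: $1882 finishes the deductible; $6818 goes to coinsurance; coinsurance $6818 × 25% = $1704.50. Patient pays $3586.50; OOP now $3586.50.
Claim 2 — $281: deductible met; 25% of $281 = $70.25. Patient pays $70.25; OOP now $3656.75.
Claim 3 — $837: 25% coinsurance on $837 = $209.25. Cost to patient: $209.25. OOP to date $3866.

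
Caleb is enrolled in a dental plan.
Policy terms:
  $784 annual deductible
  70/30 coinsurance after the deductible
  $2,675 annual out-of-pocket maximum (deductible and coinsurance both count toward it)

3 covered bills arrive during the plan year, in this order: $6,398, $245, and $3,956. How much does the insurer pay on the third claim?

#1 ($6,398): deductible takes $784, $5,614 remains; 30% of $5,614 = $1,684.20. Patient owes $2,468.20 (running OOP $2,468.20). Insurer: $6,398 − $2,468.20 = $3,929.80.
#2 ($245): 30% coinsurance on $245 = $73.50. Patient pays $73.50; OOP now $2,541.70. Plan pays $245 − $73.50 = $171.50.
#3 ($3,956): 30% coinsurance on $3,956 = $1,186.80. Adding that to $2,541.70 gives $3,728.50, past the $2,675 cap; patient pays only $2,675 − $2,541.70 = $133.30. Plan pays $3,956 − $133.30 = $3,822.70.

$3,822.70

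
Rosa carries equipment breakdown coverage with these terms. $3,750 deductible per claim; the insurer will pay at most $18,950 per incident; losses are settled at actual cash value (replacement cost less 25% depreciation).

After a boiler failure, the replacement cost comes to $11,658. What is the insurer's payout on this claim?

Actual cash value after 25% depreciation: $11,658 × 75% = $8,743.50.
After the deductible, $8,743.50 − $3,750 = $4,993.50 remains.
That's under the $18,950 cap, so the insurer reimburses the full $4,993.50.

$4,993.50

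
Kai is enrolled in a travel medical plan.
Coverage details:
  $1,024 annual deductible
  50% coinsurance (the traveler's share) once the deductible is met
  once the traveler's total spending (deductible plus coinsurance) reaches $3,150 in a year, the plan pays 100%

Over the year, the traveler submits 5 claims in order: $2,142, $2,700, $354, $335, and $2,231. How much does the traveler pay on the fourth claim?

$40

Claim 1 — $2,142: deductible takes $1,024, $1,118 remains; traveler's 50% is $559. Traveler owes $1,583 (running OOP $1,583).
Claim 2 — $2,700: deductible already satisfied, so traveler's share is 50% × $2,700 = $1,350. Traveler owes $1,350 (running OOP $2,933).
Claim 3 — $354: 50% coinsurance on $354 = $177. Cost to traveler: $177. OOP to date $3,110.
Claim 4 — $335: 50% coinsurance on $335 = $167.50. Adding that to $3,110 gives $3,277.50, past the $3,150 cap; traveler pays only $3,150 − $3,110 = $40.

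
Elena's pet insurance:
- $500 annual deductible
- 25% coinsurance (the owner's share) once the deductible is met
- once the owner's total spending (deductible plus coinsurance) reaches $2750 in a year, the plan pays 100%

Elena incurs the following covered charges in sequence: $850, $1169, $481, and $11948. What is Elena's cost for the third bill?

Claim 1 — $850: $500 to deductible, leaving $350; coinsurance $350 × 25% = $87.50. Owner owes $587.50 (running OOP $587.50).
Claim 2 — $1169: deductible met; 25% of $1169 = $292.25. Owner owes $292.25 (running OOP $879.75).
Claim 3 — $481: deductible already satisfied, so owner's share is 25% × $481 = $120.25. Owner owes $120.25 (running OOP $1000).

$120.25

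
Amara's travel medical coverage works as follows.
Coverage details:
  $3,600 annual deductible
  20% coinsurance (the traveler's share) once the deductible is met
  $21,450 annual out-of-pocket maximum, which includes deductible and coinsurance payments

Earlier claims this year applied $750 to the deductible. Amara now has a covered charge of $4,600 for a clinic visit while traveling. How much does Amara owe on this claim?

$3,200

Deductible still to meet: $3,600 − $750 = $2,850.
After the $2,850 deductible portion, $4,600 − $2,850 = $1,750 is subject to coinsurance.
Traveler's 20% share of $1,750 is $350.
That puts the traveler's cost at $2,850 + $350 = $3,200 before any cap.
Cumulative spending $750 + $3,200 = $3,950 stays under the $21,450 maximum.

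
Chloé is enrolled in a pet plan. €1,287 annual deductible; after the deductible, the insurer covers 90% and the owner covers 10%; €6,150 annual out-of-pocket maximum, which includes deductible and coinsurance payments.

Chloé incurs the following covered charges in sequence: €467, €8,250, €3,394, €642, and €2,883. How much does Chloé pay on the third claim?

Claim 1 (€467): fully absorbed by the deductible. Owner pays €467; OOP now €467.
Claim 2 (€8,250): €820 finishes the deductible; €7,430 goes to coinsurance; 10% of €7,430 = €743. Owner pays €1,563; OOP now €2,030.
Claim 3 (€3,394): deductible met; 10% of €3,394 = €339.40. Owner owes €339.40 (running OOP €2,369.40).

€339.40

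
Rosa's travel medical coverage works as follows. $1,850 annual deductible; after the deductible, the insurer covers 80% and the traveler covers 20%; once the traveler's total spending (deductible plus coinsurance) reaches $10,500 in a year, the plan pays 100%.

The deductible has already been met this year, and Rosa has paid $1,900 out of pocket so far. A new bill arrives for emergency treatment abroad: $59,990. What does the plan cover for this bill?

$51,390

With the deductible met, the entire $59,990 is subject to coinsurance.
20% of $59,990 = $11,998 falls to the traveler.
That would bring total out-of-pocket to $13,898, past the $10,500 cap. The traveler is capped at $10,500 − $1,900 = $8,600 on this claim.
Insurer pays the balance: $59,990 − $8,600 = $51,390.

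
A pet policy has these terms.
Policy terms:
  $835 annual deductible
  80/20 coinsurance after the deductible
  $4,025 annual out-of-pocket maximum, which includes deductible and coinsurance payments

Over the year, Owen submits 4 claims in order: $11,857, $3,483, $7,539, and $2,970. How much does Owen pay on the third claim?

$289

Claim 1 — $11,857: deductible takes $835, $11,022 remains; coinsurance $11,022 × 20% = $2,204.40. Cost to owner: $3,039.40. OOP to date $3,039.40.
Claim 2 — $3,483: deductible met; 20% of $3,483 = $696.60. Owner pays $696.60; OOP now $3,736.
Claim 3 — $7,539: deductible already satisfied, so owner's share is 20% × $7,539 = $1,507.80. OOP would hit $5,243.80 > $4,025, so the cap limits the owner to $4,025 − $3,736 = $289.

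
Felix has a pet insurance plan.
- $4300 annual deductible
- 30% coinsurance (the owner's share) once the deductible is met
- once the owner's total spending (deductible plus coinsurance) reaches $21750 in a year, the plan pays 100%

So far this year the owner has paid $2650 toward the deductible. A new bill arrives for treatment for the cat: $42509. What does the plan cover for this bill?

$28601.30

$2650 of the $4300 deductible is already met, leaving $1650.
That leaves $42509 − $1650 = $40859 for coinsurance.
Coinsurance: $40859 × 30% = $12257.70.
Owner responsibility before any cap: $1650 + $12257.70 = $13907.70.
Total out-of-pocket so far would be $2650 + $13907.70 = $16557.70, below the $21750 cap — no reduction.
The plan picks up $42509 − $13907.70 = $28601.30.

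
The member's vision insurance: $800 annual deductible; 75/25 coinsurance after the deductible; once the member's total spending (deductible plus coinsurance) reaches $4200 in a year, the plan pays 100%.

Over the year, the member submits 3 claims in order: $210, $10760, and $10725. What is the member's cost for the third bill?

$857.50

Claim 1 ($210): fully absorbed by the deductible. Member owes $210 (running OOP $210).
Claim 2 ($10760): $590 to deductible, leaving $10170; coinsurance $10170 × 25% = $2542.50. Member pays $3132.50; OOP now $3342.50.
Claim 3 ($10725): deductible already satisfied, so member's share is 25% × $10725 = $2681.25. That would push OOP to $6023.75, over the $4200 cap, so member pays $4200 − $3342.50 = $857.50.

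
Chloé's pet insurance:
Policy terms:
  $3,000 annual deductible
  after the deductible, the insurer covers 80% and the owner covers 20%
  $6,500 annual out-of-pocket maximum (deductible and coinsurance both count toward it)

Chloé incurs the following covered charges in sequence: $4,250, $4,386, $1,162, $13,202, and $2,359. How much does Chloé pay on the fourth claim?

$2,140.40

Claim 1 ($4,250): $3,000 finishes the deductible; $1,250 goes to coinsurance; owner's 20% is $250. Owner pays $3,250; OOP now $3,250.
Claim 2 ($4,386): deductible met; 20% of $4,386 = $877.20. Owner pays $877.20; OOP now $4,127.20.
Claim 3 ($1,162): deductible already satisfied, so owner's share is 20% × $1,162 = $232.40. Cost to owner: $232.40. OOP to date $4,359.60.
Claim 4 ($13,202): 20% coinsurance on $13,202 = $2,640.40. That would push OOP to $7,000, over the $6,500 cap, so owner pays $6,500 − $4,359.60 = $2,140.40.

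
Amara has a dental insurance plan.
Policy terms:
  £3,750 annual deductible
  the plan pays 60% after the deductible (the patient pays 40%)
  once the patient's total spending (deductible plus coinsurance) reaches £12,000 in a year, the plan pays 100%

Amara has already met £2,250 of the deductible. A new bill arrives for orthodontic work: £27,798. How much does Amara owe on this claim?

Deductible still to meet: £3,750 − £2,250 = £1,500.
That leaves £27,798 − £1,500 = £26,298 for coinsurance.
40% of £26,298 = £10,519.20 falls to the patient.
So the patient owes £1,500 + £10,519.20 = £12,019.20 before any cap.
That would bring total out-of-pocket to £14,269.20, past the £12,000 cap. The patient is capped at £12,000 − £2,250 = £9,750 on this claim.

£9,750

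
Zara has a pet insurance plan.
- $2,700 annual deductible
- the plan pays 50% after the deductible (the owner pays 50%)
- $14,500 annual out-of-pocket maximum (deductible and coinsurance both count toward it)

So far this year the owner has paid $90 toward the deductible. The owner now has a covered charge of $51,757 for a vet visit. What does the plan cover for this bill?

$90 of the $2,700 deductible is already met, leaving $2,610.
After the $2,610 deductible portion, $51,757 − $2,610 = $49,147 is subject to coinsurance.
Coinsurance: $49,147 × 50% = $24,573.50.
That puts the owner's cost at $2,610 + $24,573.50 = $27,183.50 before any cap.
Year-to-date out-of-pocket would reach $90 + $27,183.50 = $27,273.50, above the $14,500 maximum, so the owner pays only $14,500 − $90 = $14,410.
The insurer covers the remainder: $51,757 − $14,410 = $37,347.

$37,347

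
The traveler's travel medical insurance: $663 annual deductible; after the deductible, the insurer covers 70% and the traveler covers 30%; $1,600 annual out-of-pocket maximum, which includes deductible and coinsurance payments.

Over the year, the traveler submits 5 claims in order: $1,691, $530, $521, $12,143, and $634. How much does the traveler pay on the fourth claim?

#1 ($1,691): $663 finishes the deductible; $1,028 goes to coinsurance; 30% of $1,028 = $308.40. Traveler pays $971.40; OOP now $971.40.
#2 ($530): 30% coinsurance on $530 = $159. Cost to traveler: $159. OOP to date $1,130.40.
#3 ($521): deductible already satisfied, so traveler's share is 30% × $521 = $156.30. Cost to traveler: $156.30. OOP to date $1,286.70.
#4 ($12,143): deductible already satisfied, so traveler's share is 30% × $12,143 = $3,642.90. That would push OOP to $4,929.60, over the $1,600 cap, so traveler pays $1,600 − $1,286.70 = $313.30.

$313.30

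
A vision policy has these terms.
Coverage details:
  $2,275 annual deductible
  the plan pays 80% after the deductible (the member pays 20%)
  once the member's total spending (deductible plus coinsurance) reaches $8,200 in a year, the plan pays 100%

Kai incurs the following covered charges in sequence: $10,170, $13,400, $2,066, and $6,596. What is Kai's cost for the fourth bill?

$1,252.80

#1 ($10,170): deductible takes $2,275, $7,895 remains; member's 20% is $1,579. Member owes $3,854 (running OOP $3,854).
#2 ($13,400): deductible already satisfied, so member's share is 20% × $13,400 = $2,680. Cost to member: $2,680. OOP to date $6,534.
#3 ($2,066): 20% coinsurance on $2,066 = $413.20. Member pays $413.20; OOP now $6,947.20.
#4 ($6,596): deductible already satisfied, so member's share is 20% × $6,596 = $1,319.20. That would push OOP to $8,266.40, over the $8,200 cap, so member pays $8,200 − $6,947.20 = $1,252.80.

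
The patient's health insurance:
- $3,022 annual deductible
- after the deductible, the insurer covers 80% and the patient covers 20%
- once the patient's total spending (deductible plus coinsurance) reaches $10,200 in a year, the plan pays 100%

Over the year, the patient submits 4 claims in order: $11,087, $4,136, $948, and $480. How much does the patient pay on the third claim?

#1 ($11,087): $3,022 finishes the deductible; $8,065 goes to coinsurance; patient's 20% is $1,613. Patient owes $4,635 (running OOP $4,635).
#2 ($4,136): deductible met; 20% of $4,136 = $827.20. Patient owes $827.20 (running OOP $5,462.20).
#3 ($948): 20% coinsurance on $948 = $189.60. Patient pays $189.60; OOP now $5,651.80.

$189.60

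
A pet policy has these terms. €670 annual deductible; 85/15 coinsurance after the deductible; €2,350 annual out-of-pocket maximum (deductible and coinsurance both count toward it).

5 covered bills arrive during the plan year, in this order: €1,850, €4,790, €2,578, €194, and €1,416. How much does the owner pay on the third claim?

€386.70

Claim 1 (€1,850): deductible takes €670, €1,180 remains; owner's 15% is €177. Cost to owner: €847. OOP to date €847.
Claim 2 (€4,790): 15% coinsurance on €4,790 = €718.50. Cost to owner: €718.50. OOP to date €1,565.50.
Claim 3 (€2,578): deductible already satisfied, so owner's share is 15% × €2,578 = €386.70. Owner pays €386.70; OOP now €1,952.20.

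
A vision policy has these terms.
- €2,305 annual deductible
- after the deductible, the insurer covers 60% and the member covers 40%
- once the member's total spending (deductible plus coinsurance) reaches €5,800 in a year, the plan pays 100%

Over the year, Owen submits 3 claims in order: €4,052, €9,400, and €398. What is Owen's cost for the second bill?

€2,796.20

Claim 1 (€4,052): deductible takes €2,305, €1,747 remains; 40% of €1,747 = €698.80. Cost to member: €3,003.80. OOP to date €3,003.80.
Claim 2 (€9,400): deductible already satisfied, so member's share is 40% × €9,400 = €3,760. That would push OOP to €6,763.80, over the €5,800 cap, so member pays €5,800 − €3,003.80 = €2,796.20.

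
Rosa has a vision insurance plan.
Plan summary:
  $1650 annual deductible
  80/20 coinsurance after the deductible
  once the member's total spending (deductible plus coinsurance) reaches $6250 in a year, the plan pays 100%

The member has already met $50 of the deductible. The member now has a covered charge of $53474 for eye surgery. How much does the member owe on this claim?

$6200

Deductible still to meet: $1650 − $50 = $1600.
After the $1600 deductible portion, $53474 − $1600 = $51874 is subject to coinsurance.
20% of $51874 = $10374.80 falls to the member.
That puts the member's cost at $1600 + $10374.80 = $11974.80 before any cap.
Year-to-date out-of-pocket would reach $50 + $11974.80 = $12024.80, above the $6250 maximum, so the member pays only $6250 − $50 = $6200.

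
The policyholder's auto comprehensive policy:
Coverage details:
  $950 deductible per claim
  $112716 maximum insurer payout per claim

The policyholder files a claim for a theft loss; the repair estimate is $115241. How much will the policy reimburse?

Subtract the deductible: $115241 − $950 = $114291.
$114291 exceeds the $112716 limit, so the insurer pays the limit: $112716.

$112716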